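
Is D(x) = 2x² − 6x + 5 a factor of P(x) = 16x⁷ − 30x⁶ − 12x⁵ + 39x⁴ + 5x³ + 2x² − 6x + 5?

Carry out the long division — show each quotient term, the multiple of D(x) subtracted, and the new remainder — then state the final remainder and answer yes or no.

Step 1: lead(16x⁷ − 30x⁶ − 12x⁵ + 39x⁴ + 5x³ + 2x² − 6x + 5) ÷ lead(D) = 16x⁷ ÷ 2x² = 8x⁵. Subtract (8x⁵)·D = 16x⁷ − 48x⁶ + 40x⁵. Remainder: 18x⁶ − 52x⁵ + 39x⁴ + 5x³ + 2x² − 6x + 5.
Step 2: lead(18x⁶ − 52x⁵ + 39x⁴ + 5x³ + 2x² − 6x + 5) ÷ lead(D) = 18x⁶ ÷ 2x² = 9x⁴. Subtract (9x⁴)·D = 18x⁶ − 54x⁵ + 45x⁴. Remainder: 2x⁵ − 6x⁴ + 5x³ + 2x² − 6x + 5.
Step 3: lead(2x⁵ − 6x⁴ + 5x³ + 2x² − 6x + 5) ÷ lead(D) = 2x⁵ ÷ 2x² = x³. Subtract (x³)·D = 2x⁵ − 6x⁴ + 5x³. Remainder: 2x² − 6x + 5.
Step 4: lead(2x² − 6x + 5) ÷ lead(D) = 2x² ÷ 2x² = 1. Subtract (1)·D = 2x² − 6x + 5. Remainder: 0.

R(x) = 0, so D(x) is a factor of P(x). yes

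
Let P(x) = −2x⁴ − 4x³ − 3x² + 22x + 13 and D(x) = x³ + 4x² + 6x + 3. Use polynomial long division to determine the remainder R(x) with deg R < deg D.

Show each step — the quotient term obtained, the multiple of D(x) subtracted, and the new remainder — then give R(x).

Step 1: lead(−2x⁴ − 4x³ − 3x² + 22x + 13) ÷ lead(D) = −2x⁴ ÷ x³ = −2x. Subtract (−2x)·D = −2x⁴ − 8x³ − 12x² − 6x. Remainder: 4x³ + 9x² + 28x + 13.
Step 2: lead(4x³ + 9x² + 28x + 13) ÷ lead(D) = 4x³ ÷ x³ = 4. Subtract (4)·D = 4x³ + 16x² + 24x + 12. Remainder: −7x² + 4x + 1.

R(x) = −7x² + 4x + 1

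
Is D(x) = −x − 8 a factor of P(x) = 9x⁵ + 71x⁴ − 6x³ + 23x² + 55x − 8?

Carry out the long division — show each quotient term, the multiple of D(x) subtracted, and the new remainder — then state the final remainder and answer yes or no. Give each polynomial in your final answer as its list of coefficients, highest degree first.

Step 1: lead(9x⁵ + 71x⁴ − 6x³ + 23x² + 55x − 8) ÷ lead(D) = 9x⁵ ÷ −x = −9x⁴. Subtract (−9x⁴)·D = 9x⁵ + 72x⁴. Remainder: −x⁴ − 6x³ + 23x² + 55x − 8.
Step 2: lead(−x⁴ − 6x³ + 23x² + 55x − 8) ÷ lead(D) = −x⁴ ÷ −x = x³. Subtract (x³)·D = −x⁴ − 8x³. Remainder: 2x³ + 23x² + 55x − 8.
Step 3: lead(2x³ + 23x² + 55x − 8) ÷ lead(D) = 2x³ ÷ −x = −2x². Subtract (−2x²)·D = 2x³ + 16x². Remainder: 7x² + 55x − 8.
Step 4: lead(7x² + 55x − 8) ÷ lead(D) = 7x² ÷ −x = −7x. Subtract (−7x)·D = 7x² + 56x. Remainder: −x − 8.
Step 5: lead(−x − 8) ÷ lead(D) = −x ÷ −x = 1. Subtract (1)·D = −x − 8. Remainder: 0.

R = [0], so D(x) is a factor of P(x). yes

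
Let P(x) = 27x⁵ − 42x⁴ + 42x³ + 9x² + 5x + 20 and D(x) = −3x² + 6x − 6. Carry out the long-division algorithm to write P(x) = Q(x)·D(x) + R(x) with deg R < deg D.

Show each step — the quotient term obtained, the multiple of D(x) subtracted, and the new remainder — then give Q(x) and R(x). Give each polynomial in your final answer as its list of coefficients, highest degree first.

Step 1: lead(27x⁵ − 42x⁴ + 42x³ + 9x² + 5x + 20) ÷ lead(D) = 27x⁵ ÷ −3x² = −9x³. Subtract (−9x³)·D = 27x⁵ − 54x⁴ + 54x³. Remainder: 12x⁴ − 12x³ + 9x² + 5x + 20.
Step 2: lead(12x⁴ − 12x³ + 9x² + 5x + 20) ÷ lead(D) = 12x⁴ ÷ −3x² = −4x². Subtract (−4x²)·D = 12x⁴ − 24x³ + 24x². Remainder: 12x³ − 15x² + 5x + 20.
Step 3: lead(12x³ − 15x² + 5x + 20) ÷ lead(D) = 12x³ ÷ −3x² = −4x. Subtract (−4x)·D = 12x³ − 24x² + 24x. Remainder: 9x² − 19x + 20.
Step 4: lead(9x² − 19x + 20) ÷ lead(D) = 9x² ÷ −3x² = −3. Subtract (−3)·D = 9x² − 18x + 18. Remainder: −x + 2.

Q = [-9, -4, -4, -3]; R = [-1, 2]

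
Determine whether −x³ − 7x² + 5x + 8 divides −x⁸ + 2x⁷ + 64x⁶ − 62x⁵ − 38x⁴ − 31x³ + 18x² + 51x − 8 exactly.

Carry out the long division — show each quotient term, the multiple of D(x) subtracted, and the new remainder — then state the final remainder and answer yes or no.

Step 1: lead(−x⁸ + 2x⁷ + 64x⁶ − 62x⁵ − 38x⁴ − 31x³ + 18x² + 51x − 8) ÷ lead(D) = −x⁸ ÷ −x³ = x⁵. Subtract (x⁵)·D = −x⁸ − 7x⁷ + 5x⁶ + 8x⁵. Remainder: 9x⁷ + 59x⁶ − 70x⁵ − 38x⁴ − 31x³ + 18x² + 51x − 8.
Step 2: lead(9x⁷ + 59x⁶ − 70x⁵ − 38x⁴ − 31x³ + 18x² + 51x − 8) ÷ lead(D) = 9x⁷ ÷ −x³ = −9x⁴. Subtract (−9x⁴)·D = 9x⁷ + 63x⁶ − 45x⁵ − 72x⁴. Remainder: −4x⁶ − 25x⁵ + 34x⁴ − 31x³ + 18x² + 51x − 8.
Step 3: lead(−4x⁶ − 25x⁵ + 34x⁴ − 31x³ + 18x² + 51x − 8) ÷ lead(D) = −4x⁶ ÷ −x³ = 4x³. Subtract (4x³)·D = −4x⁶ − 28x⁵ + 20x⁴ + 32x³. Remainder: 3x⁵ + 14x⁴ − 63x³ + 18x² + 51x − 8.
Step 4: lead(3x⁵ + 14x⁴ − 63x³ + 18x² + 51x − 8) ÷ lead(D) = 3x⁵ ÷ −x³ = −3x². Subtract (−3x²)·D = 3x⁵ + 21x⁴ − 15x³ − 24x². Remainder: −7x⁴ − 48x³ + 42x² + 51x − 8.
Step 5: lead(−7x⁴ − 48x³ + 42x² + 51x − 8) ÷ lead(D) = −7x⁴ ÷ −x³ = 7x. Subtract (7x)·D = −7x⁴ − 49x³ + 35x² + 56x. Remainder: x³ + 7x² − 5x − 8.
Step 6: lead(x³ + 7x² − 5x − 8) ÷ lead(D) = x³ ÷ −x³ = −1. Subtract (−1)·D = x³ + 7x² − 5x − 8. Remainder: 0.

R(x) = 0, so D(x) is a factor of P(x). yes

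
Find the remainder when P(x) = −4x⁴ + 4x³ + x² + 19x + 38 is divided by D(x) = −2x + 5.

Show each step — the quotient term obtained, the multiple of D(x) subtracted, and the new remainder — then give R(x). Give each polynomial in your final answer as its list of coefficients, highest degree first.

R = [-2]

Step 1: lead(−4x⁴ + 4x³ + x² + 19x + 38) ÷ lead(D) = −4x⁴ ÷ −2x = 2x³. Subtract (2x³)·D = −4x⁴ + 10x³. Remainder: −6x³ + x² + 19x + 38.
Step 2: lead(−6x³ + x² + 19x + 38) ÷ lead(D) = −6x³ ÷ −2x = 3x². Subtract (3x²)·D = −6x³ + 15x². Remainder: −14x² + 19x + 38.
Step 3: lead(−14x² + 19x + 38) ÷ lead(D) = −14x² ÷ −2x = 7x. Subtract (7x)·D = −14x² + 35x. Remainder: −16x + 38.
Step 4: lead(−16x + 38) ÷ lead(D) = −16x ÷ −2x = 8. Subtract (8)·D = −16x + 40. Remainder: −2.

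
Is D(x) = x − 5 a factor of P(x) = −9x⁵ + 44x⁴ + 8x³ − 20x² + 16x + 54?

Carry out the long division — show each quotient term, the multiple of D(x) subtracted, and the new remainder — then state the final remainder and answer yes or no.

R(x) = 9, so D(x) is not a factor of P(x). no

Step 1: lead(−9x⁵ + 44x⁴ + 8x³ − 20x² + 16x + 54) ÷ lead(D) = −9x⁵ ÷ x = −9x⁴. Subtract (−9x⁴)·D = −9x⁵ + 45x⁴. Remainder: −x⁴ + 8x³ − 20x² + 16x + 54.
Step 2: lead(−x⁴ + 8x³ − 20x² + 16x + 54) ÷ lead(D) = −x⁴ ÷ x = −x³. Subtract (−x³)·D = −x⁴ + 5x³. Remainder: 3x³ − 20x² + 16x + 54.
Step 3: lead(3x³ − 20x² + 16x + 54) ÷ lead(D) = 3x³ ÷ x = 3x². Subtract (3x²)·D = 3x³ − 15x². Remainder: −5x² + 16x + 54.
Step 4: lead(−5x² + 16x + 54) ÷ lead(D) = −5x² ÷ x = −5x. Subtract (−5x)·D = −5x² + 25x. Remainder: −9x + 54.
Step 5: lead(−9x + 54) ÷ lead(D) = −9x ÷ x = −9. Subtract (−9)·D = −9x + 45. Remainder: 9.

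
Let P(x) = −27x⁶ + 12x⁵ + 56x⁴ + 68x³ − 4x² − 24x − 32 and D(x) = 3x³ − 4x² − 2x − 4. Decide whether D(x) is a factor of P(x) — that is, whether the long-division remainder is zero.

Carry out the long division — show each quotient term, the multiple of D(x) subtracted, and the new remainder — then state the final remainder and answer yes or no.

Step 1: lead(−27x⁶ + 12x⁵ + 56x⁴ + 68x³ − 4x² − 24x − 32) ÷ lead(D) = −27x⁶ ÷ 3x³ = −9x³. Subtract (−9x³)·D = −27x⁶ + 36x⁵ + 18x⁴ + 36x³. Remainder: −24x⁵ + 38x⁴ + 32x³ − 4x² − 24x − 32.
Step 2: lead(−24x⁵ + 38x⁴ + 32x³ − 4x² − 24x − 32) ÷ lead(D) = −24x⁵ ÷ 3x³ = −8x². Subtract (−8x²)·D = −24x⁵ + 32x⁴ + 16x³ + 32x². Remainder: 6x⁴ + 16x³ − 36x² − 24x − 32.
Step 3: lead(6x⁴ + 16x³ − 36x² − 24x − 32) ÷ lead(D) = 6x⁴ ÷ 3x³ = 2x. Subtract (2x)·D = 6x⁴ − 8x³ − 4x² − 8x. Remainder: 24x³ − 32x² − 16x − 32.
Step 4: lead(24x³ − 32x² − 16x − 32) ÷ lead(D) = 24x³ ÷ 3x³ = 8. Subtract (8)·D = 24x³ − 32x² − 16x − 32. Remainder: 0.

R(x) = 0, so D(x) is a factor of P(x). yes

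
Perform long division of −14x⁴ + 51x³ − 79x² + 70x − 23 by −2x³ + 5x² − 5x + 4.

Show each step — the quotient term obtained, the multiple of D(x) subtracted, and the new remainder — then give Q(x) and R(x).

Q(x) = 7x − 8; R(x) = −4x² + 2x + 9

Step 1: lead(−14x⁴ + 51x³ − 79x² + 70x − 23) ÷ lead(D) = −14x⁴ ÷ −2x³ = 7x. Subtract (7x)·D = −14x⁴ + 35x³ − 35x² + 28x. Remainder: 16x³ − 44x² + 42x − 23.
Step 2: lead(16x³ − 44x² + 42x − 23) ÷ lead(D) = 16x³ ÷ −2x³ = −8. Subtract (−8)·D = 16x³ − 40x² + 40x − 32. Remainder: −4x² + 2x + 9.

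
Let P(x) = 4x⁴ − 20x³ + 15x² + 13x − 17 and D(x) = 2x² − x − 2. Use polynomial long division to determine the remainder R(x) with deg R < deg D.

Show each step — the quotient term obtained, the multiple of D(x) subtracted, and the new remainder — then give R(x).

R(x) = −7

Step 1: lead(4x⁴ − 20x³ + 15x² + 13x − 17) ÷ lead(D) = 4x⁴ ÷ 2x² = 2x². Subtract (2x²)·D = 4x⁴ − 2x³ − 4x². Remainder: −18x³ + 19x² + 13x − 17.
Step 2: lead(−18x³ + 19x² + 13x − 17) ÷ lead(D) = −18x³ ÷ 2x² = −9x. Subtract (−9x)·D = −18x³ + 9x² + 18x. Remainder: 10x² − 5x − 17.
Step 3: lead(10x² − 5x − 17) ÷ lead(D) = 10x² ÷ 2x² = 5. Subtract (5)·D = 10x² − 5x − 10. Remainder: −7.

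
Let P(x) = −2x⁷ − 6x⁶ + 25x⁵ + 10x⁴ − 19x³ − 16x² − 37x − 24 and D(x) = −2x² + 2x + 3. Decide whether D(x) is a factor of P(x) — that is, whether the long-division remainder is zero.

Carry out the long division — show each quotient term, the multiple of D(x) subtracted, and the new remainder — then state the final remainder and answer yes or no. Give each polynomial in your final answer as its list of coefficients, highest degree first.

Step 1: lead(−2x⁷ − 6x⁶ + 25x⁵ + 10x⁴ − 19x³ − 16x² − 37x − 24) ÷ lead(D) = −2x⁷ ÷ −2x² = x⁵. Subtract (x⁵)·D = −2x⁷ + 2x⁶ + 3x⁵. Remainder: −8x⁶ + 22x⁵ + 10x⁴ − 19x³ − 16x² − 37x − 24.
Step 2: lead(−8x⁶ + 22x⁵ + 10x⁴ − 19x³ − 16x² − 37x − 24) ÷ lead(D) = −8x⁶ ÷ −2x² = 4x⁴. Subtract (4x⁴)·D = −8x⁶ + 8x⁵ + 12x⁴. Remainder: 14x⁵ − 2x⁴ − 19x³ − 16x² − 37x − 24.
Step 3: lead(14x⁵ − 2x⁴ − 19x³ − 16x² − 37x − 24) ÷ lead(D) = 14x⁵ ÷ −2x² = −7x³. Subtract (−7x³)·D = 14x⁵ − 14x⁴ − 21x³. Remainder: 12x⁴ + 2x³ − 16x² − 37x − 24.
Step 4: lead(12x⁴ + 2x³ − 16x² − 37x − 24) ÷ lead(D) = 12x⁴ ÷ −2x² = −6x². Subtract (−6x²)·D = 12x⁴ − 12x³ − 18x². Remainder: 14x³ + 2x² − 37x − 24.
Step 5: lead(14x³ + 2x² − 37x − 24) ÷ lead(D) = 14x³ ÷ −2x² = −7x. Subtract (−7x)·D = 14x³ − 14x² − 21x. Remainder: 16x² − 16x − 24.
Step 6: lead(16x² − 16x − 24) ÷ lead(D) = 16x² ÷ −2x² = −8. Subtract (−8)·D = 16x² − 16x − 24. Remainder: 0.

R = [0], so D(x) is a factor of P(x). yes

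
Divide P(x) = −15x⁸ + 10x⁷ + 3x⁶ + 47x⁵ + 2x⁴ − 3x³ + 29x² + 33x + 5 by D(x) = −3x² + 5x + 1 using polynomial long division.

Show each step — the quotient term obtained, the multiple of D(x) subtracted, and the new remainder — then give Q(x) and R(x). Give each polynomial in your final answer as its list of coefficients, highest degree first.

Q = [5, 5, 9, 1, 4, 8, 5]; R = [0]

Step 1: lead(−15x⁸ + 10x⁷ + 3x⁶ + 47x⁵ + 2x⁴ − 3x³ + 29x² + 33x + 5) ÷ lead(D) = −15x⁸ ÷ −3x² = 5x⁶. Subtract (5x⁶)·D = −15x⁸ + 25x⁷ + 5x⁶. Remainder: −15x⁷ − 2x⁶ + 47x⁵ + 2x⁴ − 3x³ + 29x² + 33x + 5.
Step 2: lead(−15x⁷ − 2x⁶ + 47x⁵ + 2x⁴ − 3x³ + 29x² + 33x + 5) ÷ lead(D) = −15x⁷ ÷ −3x² = 5x⁵. Subtract (5x⁵)·D = −15x⁷ + 25x⁶ + 5x⁵. Remainder: −27x⁶ + 42x⁵ + 2x⁴ − 3x³ + 29x² + 33x + 5.
Step 3: lead(−27x⁶ + 42x⁵ + 2x⁴ − 3x³ + 29x² + 33x + 5) ÷ lead(D) = −27x⁶ ÷ −3x² = 9x⁴. Subtract (9x⁴)·D = −27x⁶ + 45x⁵ + 9x⁴. Remainder: −3x⁵ − 7x⁴ − 3x³ + 29x² + 33x + 5.
Step 4: lead(−3x⁵ − 7x⁴ − 3x³ + 29x² + 33x + 5) ÷ lead(D) = −3x⁵ ÷ −3x² = x³. Subtract (x³)·D = −3x⁵ + 5x⁴ + x³. Remainder: −12x⁴ − 4x³ + 29x² + 33x + 5.
Step 5: lead(−12x⁴ − 4x³ + 29x² + 33x + 5) ÷ lead(D) = −12x⁴ ÷ −3x² = 4x². Subtract (4x²)·D = −12x⁴ + 20x³ + 4x². Remainder: −24x³ + 25x² + 33x + 5.
Step 6: lead(−24x³ + 25x² + 33x + 5) ÷ lead(D) = −24x³ ÷ −3x² = 8x. Subtract (8x)·D = −24x³ + 40x² + 8x. Remainder: −15x² + 25x + 5.
Step 7: lead(−15x² + 25x + 5) ÷ lead(D) = −15x² ÷ −3x² = 5. Subtract (5)·D = −15x² + 25x + 5. Remainder: 0.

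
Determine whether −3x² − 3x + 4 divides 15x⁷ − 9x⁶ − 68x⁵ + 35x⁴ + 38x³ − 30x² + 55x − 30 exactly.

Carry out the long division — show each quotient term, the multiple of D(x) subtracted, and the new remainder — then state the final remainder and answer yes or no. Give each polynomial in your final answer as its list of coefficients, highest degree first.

Step 1: lead(15x⁷ − 9x⁶ − 68x⁵ + 35x⁴ + 38x³ − 30x² + 55x − 30) ÷ lead(D) = 15x⁷ ÷ −3x² = −5x⁵. Subtract (−5x⁵)·D = 15x⁷ + 15x⁶ − 20x⁵. Remainder: −24x⁶ − 48x⁵ + 35x⁴ + 38x³ − 30x² + 55x − 30.
Step 2: lead(−24x⁶ − 48x⁵ + 35x⁴ + 38x³ − 30x² + 55x − 30) ÷ lead(D) = −24x⁶ ÷ −3x² = 8x⁴. Subtract (8x⁴)·D = −24x⁶ − 24x⁵ + 32x⁴. Remainder: −24x⁵ + 3x⁴ + 38x³ − 30x² + 55x − 30.
Step 3: lead(−24x⁵ + 3x⁴ + 38x³ − 30x² + 55x − 30) ÷ lead(D) = −24x⁵ ÷ −3x² = 8x³. Subtract (8x³)·D = −24x⁵ − 24x⁴ + 32x³. Remainder: 27x⁴ + 6x³ − 30x² + 55x − 30.
Step 4: lead(27x⁴ + 6x³ − 30x² + 55x − 30) ÷ lead(D) = 27x⁴ ÷ −3x² = −9x². Subtract (−9x²)·D = 27x⁴ + 27x³ − 36x². Remainder: −21x³ + 6x² + 55x − 30.
Step 5: lead(−21x³ + 6x² + 55x − 30) ÷ lead(D) = −21x³ ÷ −3x² = 7x. Subtract (7x)·D = −21x³ − 21x² + 28x. Remainder: 27x² + 27x − 30.
Step 6: lead(27x² + 27x − 30) ÷ lead(D) = 27x² ÷ −3x² = −9. Subtract (−9)·D = 27x² + 27x − 36. Remainder: 6.

R = [6], so D(x) is not a factor of P(x). no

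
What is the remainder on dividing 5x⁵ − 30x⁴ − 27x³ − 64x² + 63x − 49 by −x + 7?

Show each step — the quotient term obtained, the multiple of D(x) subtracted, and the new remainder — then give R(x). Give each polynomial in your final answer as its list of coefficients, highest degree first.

Step 1: lead(5x⁵ − 30x⁴ − 27x³ − 64x² + 63x − 49) ÷ lead(D) = 5x⁵ ÷ −x = −5x⁴. Subtract (−5x⁴)·D = 5x⁵ − 35x⁴. Remainder: 5x⁴ − 27x³ − 64x² + 63x − 49.
Step 2: lead(5x⁴ − 27x³ − 64x² + 63x − 49) ÷ lead(D) = 5x⁴ ÷ −x = −5x³. Subtract (−5x³)·D = 5x⁴ − 35x³. Remainder: 8x³ − 64x² + 63x − 49.
Step 3: lead(8x³ − 64x² + 63x − 49) ÷ lead(D) = 8x³ ÷ −x = −8x². Subtract (−8x²)·D = 8x³ − 56x². Remainder: −8x² + 63x − 49.
Step 4: lead(−8x² + 63x − 49) ÷ lead(D) = −8x² ÷ −x = 8x. Subtract (8x)·D = −8x² + 56x. Remainder: 7x − 49.
Step 5: lead(7x − 49) ÷ lead(D) = 7x ÷ −x = −7. Subtract (−7)·D = 7x − 49. Remainder: 0.

R = [0]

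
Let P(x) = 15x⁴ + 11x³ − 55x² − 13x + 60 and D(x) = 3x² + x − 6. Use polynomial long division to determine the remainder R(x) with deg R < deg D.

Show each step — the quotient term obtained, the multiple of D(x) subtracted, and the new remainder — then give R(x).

Step 1: lead(15x⁴ + 11x³ − 55x² − 13x + 60) ÷ lead(D) = 15x⁴ ÷ 3x² = 5x². Subtract (5x²)·D = 15x⁴ + 5x³ − 30x². Remainder: 6x³ − 25x² − 13x + 60.
Step 2: lead(6x³ − 25x² − 13x + 60) ÷ lead(D) = 6x³ ÷ 3x² = 2x. Subtract (2x)·D = 6x³ + 2x² − 12x. Remainder: −27x² − x + 60.
Step 3: lead(−27x² − x + 60) ÷ lead(D) = −27x² ÷ 3x² = −9. Subtract (−9)·D = −27x² − 9x + 54. Remainder: 8x + 6.

R(x) = 8x + 6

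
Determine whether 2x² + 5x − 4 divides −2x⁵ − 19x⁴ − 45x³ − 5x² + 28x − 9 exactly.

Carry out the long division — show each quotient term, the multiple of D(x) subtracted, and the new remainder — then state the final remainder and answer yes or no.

Step 1: lead(−2x⁵ − 19x⁴ − 45x³ − 5x² + 28x − 9) ÷ lead(D) = −2x⁵ ÷ 2x² = −x³. Subtract (−x³)·D = −2x⁵ − 5x⁴ + 4x³. Remainder: −14x⁴ − 49x³ − 5x² + 28x − 9.
Step 2: lead(−14x⁴ − 49x³ − 5x² + 28x − 9) ÷ lead(D) = −14x⁴ ÷ 2x² = −7x². Subtract (−7x²)·D = −14x⁴ − 35x³ + 28x². Remainder: −14x³ − 33x² + 28x − 9.
Step 3: lead(−14x³ − 33x² + 28x − 9) ÷ lead(D) = −14x³ ÷ 2x² = −7x. Subtract (−7x)·D = −14x³ − 35x² + 28x. Remainder: 2x² − 9.
Step 4: lead(2x² − 9) ÷ lead(D) = 2x² ÷ 2x² = 1. Subtract (1)·D = 2x² + 5x − 4. Remainder: −5x − 5.

R(x) = −5x − 5, so D(x) is not a factor of P(x). no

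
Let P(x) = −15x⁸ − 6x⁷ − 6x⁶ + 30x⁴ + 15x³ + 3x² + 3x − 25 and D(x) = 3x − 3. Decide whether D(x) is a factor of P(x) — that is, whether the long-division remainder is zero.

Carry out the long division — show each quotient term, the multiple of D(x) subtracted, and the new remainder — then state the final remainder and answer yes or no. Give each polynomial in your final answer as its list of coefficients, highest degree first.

Step 1: lead(−15x⁸ − 6x⁷ − 6x⁶ + 30x⁴ + 15x³ + 3x² + 3x − 25) ÷ lead(D) = −15x⁸ ÷ 3x = −5x⁷. Subtract (−5x⁷)·D = −15x⁸ + 15x⁷. Remainder: −21x⁷ − 6x⁶ + 30x⁴ + 15x³ + 3x² + 3x − 25.
Step 2: lead(−21x⁷ − 6x⁶ + 30x⁴ + 15x³ + 3x² + 3x − 25) ÷ lead(D) = −21x⁷ ÷ 3x = −7x⁶. Subtract (−7x⁶)·D = −21x⁷ + 21x⁶. Remainder: −27x⁶ + 30x⁴ + 15x³ + 3x² + 3x − 25.
Step 3: lead(−27x⁶ + 30x⁴ + 15x³ + 3x² + 3x − 25) ÷ lead(D) = −27x⁶ ÷ 3x = −9x⁵. Subtract (−9x⁵)·D = −27x⁶ + 27x⁵. Remainder: −27x⁵ + 30x⁴ + 15x³ + 3x² + 3x − 25.
Step 4: lead(−27x⁵ + 30x⁴ + 15x³ + 3x² + 3x − 25) ÷ lead(D) = −27x⁵ ÷ 3x = −9x⁴. Subtract (−9x⁴)·D = −27x⁵ + 27x⁴. Remainder: 3x⁴ + 15x³ + 3x² + 3x − 25.
Step 5: lead(3x⁴ + 15x³ + 3x² + 3x − 25) ÷ lead(D) = 3x⁴ ÷ 3x = x³. Subtract (x³)·D = 3x⁴ − 3x³. Remainder: 18x³ + 3x² + 3x − 25.
Step 6: lead(18x³ + 3x² + 3x − 25) ÷ lead(D) = 18x³ ÷ 3x = 6x². Subtract (6x²)·D = 18x³ − 18x². Remainder: 21x² + 3x − 25.
Step 7: lead(21x² + 3x − 25) ÷ lead(D) = 21x² ÷ 3x = 7x. Subtract (7x)·D = 21x² − 21x. Remainder: 24x − 25.
Step 8: lead(24x − 25) ÷ lead(D) = 24x ÷ 3x = 8. Subtract (8)·D = 24x − 24. Remainder: −1.

R = [-1], so D(x) is not a factor of P(x). no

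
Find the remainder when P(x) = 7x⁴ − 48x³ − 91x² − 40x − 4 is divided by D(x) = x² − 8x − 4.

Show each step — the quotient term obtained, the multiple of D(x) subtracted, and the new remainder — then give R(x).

R(x) = 0

Step 1: lead(7x⁴ − 48x³ − 91x² − 40x − 4) ÷ lead(D) = 7x⁴ ÷ x² = 7x². Subtract (7x²)·D = 7x⁴ − 56x³ − 28x². Remainder: 8x³ − 63x² − 40x − 4.
Step 2: lead(8x³ − 63x² − 40x − 4) ÷ lead(D) = 8x³ ÷ x² = 8x. Subtract (8x)·D = 8x³ − 64x² − 32x. Remainder: x² − 8x − 4.
Step 3: lead(x² − 8x − 4) ÷ lead(D) = x² ÷ x² = 1. Subtract (1)·D = x² − 8x − 4. Remainder: 0.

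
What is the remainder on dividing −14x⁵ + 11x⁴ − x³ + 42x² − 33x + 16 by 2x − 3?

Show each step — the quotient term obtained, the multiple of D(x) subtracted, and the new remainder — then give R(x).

R(x) = 7

Step 1: lead(−14x⁵ + 11x⁴ − x³ + 42x² − 33x + 16) ÷ lead(D) = −14x⁵ ÷ 2x = −7x⁴. Subtract (−7x⁴)·D = −14x⁵ + 21x⁴. Remainder: −10x⁴ − x³ + 42x² − 33x + 16.
Step 2: lead(−10x⁴ − x³ + 42x² − 33x + 16) ÷ lead(D) = −10x⁴ ÷ 2x = −5x³. Subtract (−5x³)·D = −10x⁴ + 15x³. Remainder: −16x³ + 42x² − 33x + 16.
Step 3: lead(−16x³ + 42x² − 33x + 16) ÷ lead(D) = −16x³ ÷ 2x = −8x². Subtract (−8x²)·D = −16x³ + 24x². Remainder: 18x² − 33x + 16.
Step 4: lead(18x² − 33x + 16) ÷ lead(D) = 18x² ÷ 2x = 9x. Subtract (9x)·D = 18x² − 27x. Remainder: −6x + 16.
Step 5: lead(−6x + 16) ÷ lead(D) = −6x ÷ 2x = −3. Subtract (−3)·D = −6x + 9. Remainder: 7.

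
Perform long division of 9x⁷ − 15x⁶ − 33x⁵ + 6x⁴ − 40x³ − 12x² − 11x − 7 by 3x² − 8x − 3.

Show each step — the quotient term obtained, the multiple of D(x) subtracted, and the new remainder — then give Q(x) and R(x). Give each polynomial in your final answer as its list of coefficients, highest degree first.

Q = [3, 3, 0, 5, 0, 1]; R = [-3, -4]

Step 1: lead(9x⁷ − 15x⁶ − 33x⁵ + 6x⁴ − 40x³ − 12x² − 11x − 7) ÷ lead(D) = 9x⁷ ÷ 3x² = 3x⁵. Subtract (3x⁵)·D = 9x⁷ − 24x⁶ − 9x⁵. Remainder: 9x⁶ − 24x⁵ + 6x⁴ − 40x³ − 12x² − 11x − 7.
Step 2: lead(9x⁶ − 24x⁵ + 6x⁴ − 40x³ − 12x² − 11x − 7) ÷ lead(D) = 9x⁶ ÷ 3x² = 3x⁴. Subtract (3x⁴)·D = 9x⁶ − 24x⁵ − 9x⁴. Remainder: 15x⁴ − 40x³ − 12x² − 11x − 7.
Step 3: lead(15x⁴ − 40x³ − 12x² − 11x − 7) ÷ lead(D) = 15x⁴ ÷ 3x² = 5x². Subtract (5x²)·D = 15x⁴ − 40x³ − 15x². Remainder: 3x² − 11x − 7.
Step 4: lead(3x² − 11x − 7) ÷ lead(D) = 3x² ÷ 3x² = 1. Subtract (1)·D = 3x² − 8x − 3. Remainder: −3x − 4.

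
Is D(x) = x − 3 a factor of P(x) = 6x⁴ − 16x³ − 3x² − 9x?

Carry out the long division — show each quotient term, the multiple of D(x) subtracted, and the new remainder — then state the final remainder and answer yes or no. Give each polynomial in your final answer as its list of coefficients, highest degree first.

Step 1: lead(6x⁴ − 16x³ − 3x² − 9x) ÷ lead(D) = 6x⁴ ÷ x = 6x³. Subtract (6x³)·D = 6x⁴ − 18x³. Remainder: 2x³ − 3x² − 9x.
Step 2: lead(2x³ − 3x² − 9x) ÷ lead(D) = 2x³ ÷ x = 2x². Subtract (2x²)·D = 2x³ − 6x². Remainder: 3x² − 9x.
Step 3: lead(3x² − 9x) ÷ lead(D) = 3x² ÷ x = 3x. Subtract (3x)·D = 3x² − 9x. Remainder: 0.

R = [0], so D(x) is a factor of P(x). yes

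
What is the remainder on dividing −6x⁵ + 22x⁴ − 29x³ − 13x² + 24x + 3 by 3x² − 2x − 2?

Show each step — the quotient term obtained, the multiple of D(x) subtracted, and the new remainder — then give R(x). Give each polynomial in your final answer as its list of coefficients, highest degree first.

R = [-7]

Step 1: lead(−6x⁵ + 22x⁴ − 29x³ − 13x² + 24x + 3) ÷ lead(D) = −6x⁵ ÷ 3x² = −2x³. Subtract (−2x³)·D = −6x⁵ + 4x⁴ + 4x³. Remainder: 18x⁴ − 33x³ − 13x² + 24x + 3.
Step 2: lead(18x⁴ − 33x³ − 13x² + 24x + 3) ÷ lead(D) = 18x⁴ ÷ 3x² = 6x². Subtract (6x²)·D = 18x⁴ − 12x³ − 12x². Remainder: −21x³ − x² + 24x + 3.
Step 3: lead(−21x³ − x² + 24x + 3) ÷ lead(D) = −21x³ ÷ 3x² = −7x. Subtract (−7x)·D = −21x³ + 14x² + 14x. Remainder: −15x² + 10x + 3.
Step 4: lead(−15x² + 10x + 3) ÷ lead(D) = −15x² ÷ 3x² = −5. Subtract (−5)·D = −15x² + 10x + 10. Remainder: −7.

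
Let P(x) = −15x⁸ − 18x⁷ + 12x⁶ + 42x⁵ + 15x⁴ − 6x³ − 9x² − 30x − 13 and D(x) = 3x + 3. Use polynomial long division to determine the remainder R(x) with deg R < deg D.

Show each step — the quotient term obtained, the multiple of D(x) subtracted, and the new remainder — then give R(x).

Step 1: lead(−15x⁸ − 18x⁷ + 12x⁶ + 42x⁵ + 15x⁴ − 6x³ − 9x² − 30x − 13) ÷ lead(D) = −15x⁸ ÷ 3x = −5x⁷. Subtract (−5x⁷)·D = −15x⁸ − 15x⁷. Remainder: −3x⁷ + 12x⁶ + 42x⁵ + 15x⁴ − 6x³ − 9x² − 30x − 13.
Step 2: lead(−3x⁷ + 12x⁶ + 42x⁵ + 15x⁴ − 6x³ − 9x² − 30x − 13) ÷ lead(D) = −3x⁷ ÷ 3x = −x⁶. Subtract (−x⁶)·D = −3x⁷ − 3x⁶. Remainder: 15x⁶ + 42x⁵ + 15x⁴ − 6x³ − 9x² − 30x − 13.
Step 3: lead(15x⁶ + 42x⁵ + 15x⁴ − 6x³ − 9x² − 30x − 13) ÷ lead(D) = 15x⁶ ÷ 3x = 5x⁵. Subtract (5x⁵)·D = 15x⁶ + 15x⁵. Remainder: 27x⁵ + 15x⁴ − 6x³ − 9x² − 30x − 13.
Step 4: lead(27x⁵ + 15x⁴ − 6x³ − 9x² − 30x − 13) ÷ lead(D) = 27x⁵ ÷ 3x = 9x⁴. Subtract (9x⁴)·D = 27x⁵ + 27x⁴. Remainder: −12x⁴ − 6x³ − 9x² − 30x − 13.
Step 5: lead(−12x⁴ − 6x³ − 9x² − 30x − 13) ÷ lead(D) = −12x⁴ ÷ 3x = −4x³. Subtract (−4x³)·D = −12x⁴ − 12x³. Remainder: 6x³ − 9x² − 30x − 13.
Step 6: lead(6x³ − 9x² − 30x − 13) ÷ lead(D) = 6x³ ÷ 3x = 2x². Subtract (2x²)·D = 6x³ + 6x². Remainder: −15x² − 30x − 13.
Step 7: lead(−15x² − 30x − 13) ÷ lead(D) = −15x² ÷ 3x = −5x. Subtract (−5x)·D = −15x² − 15x. Remainder: −15x − 13.
Step 8: lead(−15x − 13) ÷ lead(D) = −15x ÷ 3x = −5. Subtract (−5)·D = −15x − 15. Remainder: 2.

R(x) = 2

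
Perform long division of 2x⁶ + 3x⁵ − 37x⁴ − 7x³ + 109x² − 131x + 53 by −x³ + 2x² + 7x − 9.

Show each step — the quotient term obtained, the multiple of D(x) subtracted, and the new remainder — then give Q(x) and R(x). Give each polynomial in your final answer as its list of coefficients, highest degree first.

Q = [-2, -7, 9, -6]; R = [-5, -8, -1]

Step 1: lead(2x⁶ + 3x⁵ − 37x⁴ − 7x³ + 109x² − 131x + 53) ÷ lead(D) = 2x⁶ ÷ −x³ = −2x³. Subtract (−2x³)·D = 2x⁶ − 4x⁵ − 14x⁴ + 18x³. Remainder: 7x⁵ − 23x⁴ − 25x³ + 109x² − 131x + 53.
Step 2: lead(7x⁵ − 23x⁴ − 25x³ + 109x² − 131x + 53) ÷ lead(D) = 7x⁵ ÷ −x³ = −7x². Subtract (−7x²)·D = 7x⁵ − 14x⁴ − 49x³ + 63x². Remainder: −9x⁴ + 24x³ + 46x² − 131x + 53.
Step 3: lead(−9x⁴ + 24x³ + 46x² − 131x + 53) ÷ lead(D) = −9x⁴ ÷ −x³ = 9x. Subtract (9x)·D = −9x⁴ + 18x³ + 63x² − 81x. Remainder: 6x³ − 17x² − 50x + 53.
Step 4: lead(6x³ − 17x² − 50x + 53) ÷ lead(D) = 6x³ ÷ −x³ = −6. Subtract (−6)·D = 6x³ − 12x² − 42x + 54. Remainder: −5x² − 8x − 1.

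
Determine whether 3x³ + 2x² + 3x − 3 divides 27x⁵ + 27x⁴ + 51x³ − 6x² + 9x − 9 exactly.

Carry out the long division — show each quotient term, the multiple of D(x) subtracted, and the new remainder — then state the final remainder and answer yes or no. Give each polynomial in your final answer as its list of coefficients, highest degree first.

R = [9], so D(x) is not a factor of P(x). no

Step 1: lead(27x⁵ + 27x⁴ + 51x³ − 6x² + 9x − 9) ÷ lead(D) = 27x⁵ ÷ 3x³ = 9x². Subtract (9x²)·D = 27x⁵ + 18x⁴ + 27x³ − 27x². Remainder: 9x⁴ + 24x³ + 21x² + 9x − 9.
Step 2: lead(9x⁴ + 24x³ + 21x² + 9x − 9) ÷ lead(D) = 9x⁴ ÷ 3x³ = 3x. Subtract (3x)·D = 9x⁴ + 6x³ + 9x² − 9x. Remainder: 18x³ + 12x² + 18x − 9.
Step 3: lead(18x³ + 12x² + 18x − 9) ÷ lead(D) = 18x³ ÷ 3x³ = 6. Subtract (6)·D = 18x³ + 12x² + 18x − 18. Remainder: 9.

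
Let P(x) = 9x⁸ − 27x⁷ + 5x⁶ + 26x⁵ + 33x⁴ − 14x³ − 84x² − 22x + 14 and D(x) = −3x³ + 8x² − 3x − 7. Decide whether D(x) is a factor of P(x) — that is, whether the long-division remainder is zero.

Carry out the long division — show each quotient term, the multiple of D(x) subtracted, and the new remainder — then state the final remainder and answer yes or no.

Step 1: lead(9x⁸ − 27x⁷ + 5x⁶ + 26x⁵ + 33x⁴ − 14x³ − 84x² − 22x + 14) ÷ lead(D) = 9x⁸ ÷ −3x³ = −3x⁵. Subtract (−3x⁵)·D = 9x⁸ − 24x⁷ + 9x⁶ + 21x⁵. Remainder: −3x⁷ − 4x⁶ + 5x⁵ + 33x⁴ − 14x³ − 84x² − 22x + 14.
Step 2: lead(−3x⁷ − 4x⁶ + 5x⁵ + 33x⁴ − 14x³ − 84x² − 22x + 14) ÷ lead(D) = −3x⁷ ÷ −3x³ = x⁴. Subtract (x⁴)·D = −3x⁷ + 8x⁶ − 3x⁵ − 7x⁴. Remainder: −12x⁶ + 8x⁵ + 40x⁴ − 14x³ − 84x² − 22x + 14.
Step 3: lead(−12x⁶ + 8x⁵ + 40x⁴ − 14x³ − 84x² − 22x + 14) ÷ lead(D) = −12x⁶ ÷ −3x³ = 4x³. Subtract (4x³)·D = −12x⁶ + 32x⁵ − 12x⁴ − 28x³. Remainder: −24x⁵ + 52x⁴ + 14x³ − 84x² − 22x + 14.
Step 4: lead(−24x⁵ + 52x⁴ + 14x³ − 84x² − 22x + 14) ÷ lead(D) = −24x⁵ ÷ −3x³ = 8x². Subtract (8x²)·D = −24x⁵ + 64x⁴ − 24x³ − 56x². Remainder: −12x⁴ + 38x³ − 28x² − 22x + 14.
Step 5: lead(−12x⁴ + 38x³ − 28x² − 22x + 14) ÷ lead(D) = −12x⁴ ÷ −3x³ = 4x. Subtract (4x)·D = −12x⁴ + 32x³ − 12x² − 28x. Remainder: 6x³ − 16x² + 6x + 14.
Step 6: lead(6x³ − 16x² + 6x + 14) ÷ lead(D) = 6x³ ÷ −3x³ = −2. Subtract (−2)·D = 6x³ − 16x² + 6x + 14. Remainder: 0.

R(x) = 0, so D(x) is a factor of P(x). yes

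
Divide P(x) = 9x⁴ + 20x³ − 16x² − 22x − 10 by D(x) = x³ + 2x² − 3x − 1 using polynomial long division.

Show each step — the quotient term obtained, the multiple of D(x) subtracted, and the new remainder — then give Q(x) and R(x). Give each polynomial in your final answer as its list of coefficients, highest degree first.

Step 1: lead(9x⁴ + 20x³ − 16x² − 22x − 10) ÷ lead(D) = 9x⁴ ÷ x³ = 9x. Subtract (9x)·D = 9x⁴ + 18x³ − 27x² − 9x. Remainder: 2x³ + 11x² − 13x − 10.
Step 2: lead(2x³ + 11x² − 13x − 10) ÷ lead(D) = 2x³ ÷ x³ = 2. Subtract (2)·D = 2x³ + 4x² − 6x − 2. Remainder: 7x² − 7x − 8.

Q = [9, 2]; R = [7, -7, -8]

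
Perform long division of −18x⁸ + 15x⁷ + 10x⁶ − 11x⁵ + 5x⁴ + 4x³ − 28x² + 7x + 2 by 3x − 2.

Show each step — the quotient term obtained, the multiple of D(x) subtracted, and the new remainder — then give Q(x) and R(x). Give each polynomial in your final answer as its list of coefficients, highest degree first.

Step 1: lead(−18x⁸ + 15x⁷ + 10x⁶ − 11x⁵ + 5x⁴ + 4x³ − 28x² + 7x + 2) ÷ lead(D) = −18x⁸ ÷ 3x = −6x⁷. Subtract (−6x⁷)·D = −18x⁸ + 12x⁷. Remainder: 3x⁷ + 10x⁶ − 11x⁵ + 5x⁴ + 4x³ − 28x² + 7x + 2.
Step 2: lead(3x⁷ + 10x⁶ − 11x⁵ + 5x⁴ + 4x³ − 28x² + 7x + 2) ÷ lead(D) = 3x⁷ ÷ 3x = x⁶. Subtract (x⁶)·D = 3x⁷ − 2x⁶. Remainder: 12x⁶ − 11x⁵ + 5x⁴ + 4x³ − 28x² + 7x + 2.
Step 3: lead(12x⁶ − 11x⁵ + 5x⁴ + 4x³ − 28x² + 7x + 2) ÷ lead(D) = 12x⁶ ÷ 3x = 4x⁵. Subtract (4x⁵)·D = 12x⁶ − 8x⁵. Remainder: −3x⁵ + 5x⁴ + 4x³ − 28x² + 7x + 2.
Step 4: lead(−3x⁵ + 5x⁴ + 4x³ − 28x² + 7x + 2) ÷ lead(D) = −3x⁵ ÷ 3x = −x⁴. Subtract (−x⁴)·D = −3x⁵ + 2x⁴. Remainder: 3x⁴ + 4x³ − 28x² + 7x + 2.
Step 5: lead(3x⁴ + 4x³ − 28x² + 7x + 2) ÷ lead(D) = 3x⁴ ÷ 3x = x³. Subtract (x³)·D = 3x⁴ − 2x³. Remainder: 6x³ − 28x² + 7x + 2.
Step 6: lead(6x³ − 28x² + 7x + 2) ÷ lead(D) = 6x³ ÷ 3x = 2x². Subtract (2x²)·D = 6x³ − 4x². Remainder: −24x² + 7x + 2.
Step 7: lead(−24x² + 7x + 2) ÷ lead(D) = −24x² ÷ 3x = −8x. Subtract (−8x)·D = −24x² + 16x. Remainder: −9x + 2.
Step 8: lead(−9x + 2) ÷ lead(D) = −9x ÷ 3x = −3. Subtract (−3)·D = −9x + 6. Remainder: −4.

Q = [-6, 1, 4, -1, 1, 2, -8, -3]; R = [-4]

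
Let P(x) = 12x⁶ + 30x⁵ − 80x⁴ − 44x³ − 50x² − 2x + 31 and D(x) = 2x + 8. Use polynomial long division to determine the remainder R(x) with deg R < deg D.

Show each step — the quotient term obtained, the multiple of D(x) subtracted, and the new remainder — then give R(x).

Step 1: lead(12x⁶ + 30x⁵ − 80x⁴ − 44x³ − 50x² − 2x + 31) ÷ lead(D) = 12x⁶ ÷ 2x = 6x⁵. Subtract (6x⁵)·D = 12x⁶ + 48x⁵. Remainder: −18x⁵ − 80x⁴ − 44x³ − 50x² − 2x + 31.
Step 2: lead(−18x⁵ − 80x⁴ − 44x³ − 50x² − 2x + 31) ÷ lead(D) = −18x⁵ ÷ 2x = −9x⁴. Subtract (−9x⁴)·D = −18x⁵ − 72x⁴. Remainder: −8x⁴ − 44x³ − 50x² − 2x + 31.
Step 3: lead(−8x⁴ − 44x³ − 50x² − 2x + 31) ÷ lead(D) = −8x⁴ ÷ 2x = −4x³. Subtract (−4x³)·D = −8x⁴ − 32x³. Remainder: −12x³ − 50x² − 2x + 31.
Step 4: lead(−12x³ − 50x² − 2x + 31) ÷ lead(D) = −12x³ ÷ 2x = −6x². Subtract (−6x²)·D = −12x³ − 48x². Remainder: −2x² − 2x + 31.
Step 5: lead(−2x² − 2x + 31) ÷ lead(D) = −2x² ÷ 2x = −x. Subtract (−x)·D = −2x² − 8x. Remainder: 6x + 31.
Step 6: lead(6x + 31) ÷ lead(D) = 6x ÷ 2x = 3. Subtract (3)·D = 6x + 24. Remainder: 7.

R(x) = 7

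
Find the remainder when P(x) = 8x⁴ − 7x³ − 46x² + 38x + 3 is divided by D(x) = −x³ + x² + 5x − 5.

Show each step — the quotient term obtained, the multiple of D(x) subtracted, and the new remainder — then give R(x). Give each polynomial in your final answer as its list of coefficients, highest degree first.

Step 1: lead(8x⁴ − 7x³ − 46x² + 38x + 3) ÷ lead(D) = 8x⁴ ÷ −x³ = −8x. Subtract (−8x)·D = 8x⁴ − 8x³ − 40x² + 40x. Remainder: x³ − 6x² − 2x + 3.
Step 2: lead(x³ − 6x² − 2x + 3) ÷ lead(D) = x³ ÷ −x³ = −1. Subtract (−1)·D = x³ − x² − 5x + 5. Remainder: −5x² + 3x − 2.

R = [-5, 3, -2]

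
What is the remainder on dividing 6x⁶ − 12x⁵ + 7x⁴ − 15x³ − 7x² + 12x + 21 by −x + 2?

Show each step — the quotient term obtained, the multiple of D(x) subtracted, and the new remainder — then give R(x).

R(x) = 9

Step 1: lead(6x⁶ − 12x⁵ + 7x⁴ − 15x³ − 7x² + 12x + 21) ÷ lead(D) = 6x⁶ ÷ −x = −6x⁵. Subtract (−6x⁵)·D = 6x⁶ − 12x⁵. Remainder: 7x⁴ − 15x³ − 7x² + 12x + 21.
Step 2: lead(7x⁴ − 15x³ − 7x² + 12x + 21) ÷ lead(D) = 7x⁴ ÷ −x = −7x³. Subtract (−7x³)·D = 7x⁴ − 14x³. Remainder: −x³ − 7x² + 12x + 21.
Step 3: lead(−x³ − 7x² + 12x + 21) ÷ lead(D) = −x³ ÷ −x = x². Subtract (x²)·D = −x³ + 2x². Remainder: −9x² + 12x + 21.
Step 4: lead(−9x² + 12x + 21) ÷ lead(D) = −9x² ÷ −x = 9x. Subtract (9x)·D = −9x² + 18x. Remainder: −6x + 21.
Step 5: lead(−6x + 21) ÷ lead(D) = −6x ÷ −x = 6. Subtract (6)·D = −6x + 12. Remainder: 9.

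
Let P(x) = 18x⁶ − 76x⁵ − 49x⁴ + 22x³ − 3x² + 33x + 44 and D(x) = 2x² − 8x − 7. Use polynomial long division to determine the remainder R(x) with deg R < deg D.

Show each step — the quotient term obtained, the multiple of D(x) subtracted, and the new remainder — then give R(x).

Step 1: lead(18x⁶ − 76x⁵ − 49x⁴ + 22x³ − 3x² + 33x + 44) ÷ lead(D) = 18x⁶ ÷ 2x² = 9x⁴. Subtract (9x⁴)·D = 18x⁶ − 72x⁵ − 63x⁴. Remainder: −4x⁵ + 14x⁴ + 22x³ − 3x² + 33x + 44.
Step 2: lead(−4x⁵ + 14x⁴ + 22x³ − 3x² + 33x + 44) ÷ lead(D) = −4x⁵ ÷ 2x² = −2x³. Subtract (−2x³)·D = −4x⁵ + 16x⁴ + 14x³. Remainder: −2x⁴ + 8x³ − 3x² + 33x + 44.
Step 3: lead(−2x⁴ + 8x³ − 3x² + 33x + 44) ÷ lead(D) = −2x⁴ ÷ 2x² = −x². Subtract (−x²)·D = −2x⁴ + 8x³ + 7x². Remainder: −10x² + 33x + 44.
Step 4: lead(−10x² + 33x + 44) ÷ lead(D) = −10x² ÷ 2x² = −5. Subtract (−5)·D = −10x² + 40x + 35. Remainder: −7x + 9.

R(x) = −7x + 9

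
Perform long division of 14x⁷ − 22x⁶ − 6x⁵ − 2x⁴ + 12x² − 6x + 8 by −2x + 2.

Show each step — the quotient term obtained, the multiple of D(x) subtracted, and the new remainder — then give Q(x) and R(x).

Step 1: lead(14x⁷ − 22x⁶ − 6x⁵ − 2x⁴ + 12x² − 6x + 8) ÷ lead(D) = 14x⁷ ÷ −2x = −7x⁶. Subtract (−7x⁶)·D = 14x⁷ − 14x⁶. Remainder: −8x⁶ − 6x⁵ − 2x⁴ + 12x² − 6x + 8.
Step 2: lead(−8x⁶ − 6x⁵ − 2x⁴ + 12x² − 6x + 8) ÷ lead(D) = −8x⁶ ÷ −2x = 4x⁵. Subtract (4x⁵)·D = −8x⁶ + 8x⁵. Remainder: −14x⁵ − 2x⁴ + 12x² − 6x + 8.
Step 3: lead(−14x⁵ − 2x⁴ + 12x² − 6x + 8) ÷ lead(D) = −14x⁵ ÷ −2x = 7x⁴. Subtract (7x⁴)·D = −14x⁵ + 14x⁴. Remainder: −16x⁴ + 12x² − 6x + 8.
Step 4: lead(−16x⁴ + 12x² − 6x + 8) ÷ lead(D) = −16x⁴ ÷ −2x = 8x³. Subtract (8x³)·D = −16x⁴ + 16x³. Remainder: −16x³ + 12x² − 6x + 8.
Step 5: lead(−16x³ + 12x² − 6x + 8) ÷ lead(D) = −16x³ ÷ −2x = 8x². Subtract (8x²)·D = −16x³ + 16x². Remainder: −4x² − 6x + 8.
Step 6: lead(−4x² − 6x + 8) ÷ lead(D) = −4x² ÷ −2x = 2x. Subtract (2x)·D = −4x² + 4x. Remainder: −10x + 8.
Step 7: lead(−10x + 8) ÷ lead(D) = −10x ÷ −2x = 5. Subtract (5)·D = −10x + 10. Remainder: −2.

Q(x) = −7x⁶ + 4x⁵ + 7x⁴ + 8x³ + 8x² + 2x + 5; R(x) = −2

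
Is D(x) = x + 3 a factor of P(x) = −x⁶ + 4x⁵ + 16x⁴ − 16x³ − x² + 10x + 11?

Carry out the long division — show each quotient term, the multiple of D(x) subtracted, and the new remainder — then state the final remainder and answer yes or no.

Step 1: lead(−x⁶ + 4x⁵ + 16x⁴ − 16x³ − x² + 10x + 11) ÷ lead(D) = −x⁶ ÷ x = −x⁵. Subtract (−x⁵)·D = −x⁶ − 3x⁵. Remainder: 7x⁵ + 16x⁴ − 16x³ − x² + 10x + 11.
Step 2: lead(7x⁵ + 16x⁴ − 16x³ − x² + 10x + 11) ÷ lead(D) = 7x⁵ ÷ x = 7x⁴. Subtract (7x⁴)·D = 7x⁵ + 21x⁴. Remainder: −5x⁴ − 16x³ − x² + 10x + 11.
Step 3: lead(−5x⁴ − 16x³ − x² + 10x + 11) ÷ lead(D) = −5x⁴ ÷ x = −5x³. Subtract (−5x³)·D = −5x⁴ − 15x³. Remainder: −x³ − x² + 10x + 11.
Step 4: lead(−x³ − x² + 10x + 11) ÷ lead(D) = −x³ ÷ x = −x². Subtract (−x²)·D = −x³ − 3x². Remainder: 2x² + 10x + 11.
Step 5: lead(2x² + 10x + 11) ÷ lead(D) = 2x² ÷ x = 2x. Subtract (2x)·D = 2x² + 6x. Remainder: 4x + 11.
Step 6: lead(4x + 11) ÷ lead(D) = 4x ÷ x = 4. Subtract (4)·D = 4x + 12. Remainder: −1.

R(x) = −1, so D(x) is not a factor of P(x). no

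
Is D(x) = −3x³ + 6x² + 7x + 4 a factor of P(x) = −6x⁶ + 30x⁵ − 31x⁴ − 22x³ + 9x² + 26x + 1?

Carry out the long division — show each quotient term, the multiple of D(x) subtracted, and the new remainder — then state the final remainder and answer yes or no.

R(x) = −7, so D(x) is not a factor of P(x). no

Step 1: lead(−6x⁶ + 30x⁵ − 31x⁴ − 22x³ + 9x² + 26x + 1) ÷ lead(D) = −6x⁶ ÷ −3x³ = 2x³. Subtract (2x³)·D = −6x⁶ + 12x⁵ + 14x⁴ + 8x³. Remainder: 18x⁵ − 45x⁴ − 30x³ + 9x² + 26x + 1.
Step 2: lead(18x⁵ − 45x⁴ − 30x³ + 9x² + 26x + 1) ÷ lead(D) = 18x⁵ ÷ −3x³ = −6x². Subtract (−6x²)·D = 18x⁵ − 36x⁴ − 42x³ − 24x². Remainder: −9x⁴ + 12x³ + 33x² + 26x + 1.
Step 3: lead(−9x⁴ + 12x³ + 33x² + 26x + 1) ÷ lead(D) = −9x⁴ ÷ −3x³ = 3x. Subtract (3x)·D = −9x⁴ + 18x³ + 21x² + 12x. Remainder: −6x³ + 12x² + 14x + 1.
Step 4: lead(−6x³ + 12x² + 14x + 1) ÷ lead(D) = −6x³ ÷ −3x³ = 2. Subtract (2)·D = −6x³ + 12x² + 14x + 8. Remainder: −7.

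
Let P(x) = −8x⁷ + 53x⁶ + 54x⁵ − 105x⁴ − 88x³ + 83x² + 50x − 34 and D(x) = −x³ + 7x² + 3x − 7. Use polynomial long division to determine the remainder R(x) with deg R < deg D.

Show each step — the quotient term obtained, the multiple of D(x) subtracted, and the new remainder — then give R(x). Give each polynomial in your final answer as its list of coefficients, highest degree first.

R = [1]

Step 1: lead(−8x⁷ + 53x⁶ + 54x⁵ − 105x⁴ − 88x³ + 83x² + 50x − 34) ÷ lead(D) = −8x⁷ ÷ −x³ = 8x⁴. Subtract (8x⁴)·D = −8x⁷ + 56x⁶ + 24x⁵ − 56x⁴. Remainder: −3x⁶ + 30x⁵ − 49x⁴ − 88x³ + 83x² + 50x − 34.
Step 2: lead(−3x⁶ + 30x⁵ − 49x⁴ − 88x³ + 83x² + 50x − 34) ÷ lead(D) = −3x⁶ ÷ −x³ = 3x³. Subtract (3x³)·D = −3x⁶ + 21x⁵ + 9x⁴ − 21x³. Remainder: 9x⁵ − 58x⁴ − 67x³ + 83x² + 50x − 34.
Step 3: lead(9x⁵ − 58x⁴ − 67x³ + 83x² + 50x − 34) ÷ lead(D) = 9x⁵ ÷ −x³ = −9x². Subtract (−9x²)·D = 9x⁵ − 63x⁴ − 27x³ + 63x². Remainder: 5x⁴ − 40x³ + 20x² + 50x − 34.
Step 4: lead(5x⁴ − 40x³ + 20x² + 50x − 34) ÷ lead(D) = 5x⁴ ÷ −x³ = −5x. Subtract (−5x)·D = 5x⁴ − 35x³ − 15x² + 35x. Remainder: −5x³ + 35x² + 15x − 34.
Step 5: lead(−5x³ + 35x² + 15x − 34) ÷ lead(D) = −5x³ ÷ −x³ = 5. Subtract (5)·D = −5x³ + 35x² + 15x − 35. Remainder: 1.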